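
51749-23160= 28589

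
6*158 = 948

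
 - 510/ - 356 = 1 + 77/178=1.43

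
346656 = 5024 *69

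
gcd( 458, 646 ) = 2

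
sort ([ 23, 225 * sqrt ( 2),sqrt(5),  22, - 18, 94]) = [ - 18,sqrt( 5),  22,23,94,  225 * sqrt( 2 ) ]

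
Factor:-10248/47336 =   -  21/97 = -3^1*7^1 * 97^(-1 )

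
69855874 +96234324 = 166090198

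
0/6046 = 0=0.00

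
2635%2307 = 328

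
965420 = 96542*10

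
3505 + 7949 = 11454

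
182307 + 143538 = 325845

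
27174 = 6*4529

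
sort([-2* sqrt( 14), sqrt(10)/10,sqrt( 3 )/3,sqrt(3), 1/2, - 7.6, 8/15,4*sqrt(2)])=[ - 7.6, - 2  *sqrt(14 ),  sqrt(10 )/10,1/2,8/15,sqrt( 3)/3,sqrt( 3), 4*sqrt( 2)]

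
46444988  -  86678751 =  - 40233763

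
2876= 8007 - 5131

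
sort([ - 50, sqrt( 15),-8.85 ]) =[ - 50,  -  8.85,sqrt( 15)] 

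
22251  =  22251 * 1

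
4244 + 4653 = 8897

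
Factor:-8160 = -2^5*3^1*5^1*17^1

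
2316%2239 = 77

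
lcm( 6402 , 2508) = 243276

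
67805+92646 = 160451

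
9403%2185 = 663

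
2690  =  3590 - 900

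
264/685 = 264/685  =  0.39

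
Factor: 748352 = 2^6 * 11^1 * 1063^1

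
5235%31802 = 5235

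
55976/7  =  7996 + 4/7 = 7996.57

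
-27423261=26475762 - 53899023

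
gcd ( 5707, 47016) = 1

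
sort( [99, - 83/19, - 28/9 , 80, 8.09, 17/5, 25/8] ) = [ - 83/19, - 28/9, 25/8, 17/5, 8.09,80, 99 ] 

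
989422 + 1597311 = 2586733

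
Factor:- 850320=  - 2^4*3^2*5^1 *1181^1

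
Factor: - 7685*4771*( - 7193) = 5^1 * 13^1 * 29^1 * 53^1 * 367^1*7193^1 = 263732316055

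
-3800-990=-4790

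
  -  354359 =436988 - 791347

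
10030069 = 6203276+3826793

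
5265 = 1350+3915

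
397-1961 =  - 1564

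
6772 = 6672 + 100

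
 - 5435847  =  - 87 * 62481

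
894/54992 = 447/27496 = 0.02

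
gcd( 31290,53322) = 6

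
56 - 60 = -4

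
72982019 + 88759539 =161741558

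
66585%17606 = 13767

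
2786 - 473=2313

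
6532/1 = 6532 = 6532.00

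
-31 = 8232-8263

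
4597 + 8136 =12733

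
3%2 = 1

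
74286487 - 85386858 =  - 11100371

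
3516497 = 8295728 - 4779231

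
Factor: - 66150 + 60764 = - 5386 =- 2^1*2693^1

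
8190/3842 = 4095/1921 = 2.13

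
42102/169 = 42102/169 = 249.12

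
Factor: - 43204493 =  - 37^1*1167689^1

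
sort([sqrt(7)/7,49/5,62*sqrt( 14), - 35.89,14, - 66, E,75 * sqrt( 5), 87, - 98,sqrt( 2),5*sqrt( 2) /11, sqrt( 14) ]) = [ - 98, - 66, - 35.89,sqrt( 7 )/7, 5*sqrt(2)/11, sqrt(2),E,sqrt( 14), 49/5, 14,87,75*sqrt(5 ),62*sqrt( 14)]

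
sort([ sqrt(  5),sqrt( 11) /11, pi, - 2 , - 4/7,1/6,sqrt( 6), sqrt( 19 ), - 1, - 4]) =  [ - 4, - 2, - 1, - 4/7,1/6 , sqrt(11 )/11, sqrt( 5),  sqrt(6),pi , sqrt( 19) ]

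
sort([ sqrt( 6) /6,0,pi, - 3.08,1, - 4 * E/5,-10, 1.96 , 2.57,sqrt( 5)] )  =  [ - 10, - 3.08, - 4 * E/5, 0, sqrt(6) /6,1 , 1.96,  sqrt(5),2.57, pi]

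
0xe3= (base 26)8J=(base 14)123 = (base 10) 227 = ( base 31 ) 7a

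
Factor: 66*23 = 2^1 * 3^1*11^1* 23^1 = 1518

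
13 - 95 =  - 82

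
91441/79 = 91441/79= 1157.48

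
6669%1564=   413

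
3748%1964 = 1784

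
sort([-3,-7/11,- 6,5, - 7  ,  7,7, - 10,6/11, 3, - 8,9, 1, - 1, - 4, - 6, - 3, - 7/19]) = [-10,-8, - 7, - 6, - 6, -4, - 3,  -  3, - 1, - 7/11,  -  7/19,6/11,1, 3, 5, 7 , 7 , 9]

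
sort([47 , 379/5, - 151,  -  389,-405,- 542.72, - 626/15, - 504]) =[- 542.72, - 504,  -  405, - 389, - 151, - 626/15, 47, 379/5]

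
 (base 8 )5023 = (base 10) 2579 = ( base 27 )3EE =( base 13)1235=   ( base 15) b6e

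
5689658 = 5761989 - 72331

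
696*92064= 64076544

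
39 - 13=26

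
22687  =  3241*7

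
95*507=48165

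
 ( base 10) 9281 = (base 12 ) 5455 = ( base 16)2441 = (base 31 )9kc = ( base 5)244111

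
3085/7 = 3085/7 = 440.71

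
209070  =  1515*138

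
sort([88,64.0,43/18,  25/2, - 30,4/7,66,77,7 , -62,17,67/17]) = [-62 ,- 30,  4/7,43/18, 67/17, 7,25/2, 17,  64.0, 66, 77,88]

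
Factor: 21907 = 19^1*1153^1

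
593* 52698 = 31249914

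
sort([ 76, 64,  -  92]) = [-92, 64,  76]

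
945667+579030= 1524697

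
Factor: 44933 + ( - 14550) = 30383 = 23^1*1321^1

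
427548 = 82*5214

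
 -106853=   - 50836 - 56017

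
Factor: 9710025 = 3^1*5^2*13^1*23^1*433^1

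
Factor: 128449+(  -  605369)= - 2^3 * 5^1*11923^1 =-476920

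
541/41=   13 + 8/41  =  13.20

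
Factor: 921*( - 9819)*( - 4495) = 3^3*5^1*29^1*31^1*307^1*1091^1 = 40649629005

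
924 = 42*22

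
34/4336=17/2168 = 0.01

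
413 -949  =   - 536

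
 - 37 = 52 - 89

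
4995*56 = 279720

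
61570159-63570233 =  - 2000074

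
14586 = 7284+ 7302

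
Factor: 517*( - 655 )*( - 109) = 36911215 = 5^1 * 11^1*47^1*109^1*131^1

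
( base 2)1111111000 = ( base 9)1348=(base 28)188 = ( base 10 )1016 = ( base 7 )2651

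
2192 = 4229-2037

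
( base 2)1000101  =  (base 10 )69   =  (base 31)27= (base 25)2J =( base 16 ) 45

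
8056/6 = 1342 + 2/3 = 1342.67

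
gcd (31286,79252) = 2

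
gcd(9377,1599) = 1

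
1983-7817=  -  5834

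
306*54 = 16524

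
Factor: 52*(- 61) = - 2^2 * 13^1 * 61^1 = - 3172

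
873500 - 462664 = 410836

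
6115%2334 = 1447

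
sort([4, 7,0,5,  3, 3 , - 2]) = [ - 2,0,3,3,  4,5, 7 ]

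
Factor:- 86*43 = -3698 = - 2^1*43^2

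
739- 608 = 131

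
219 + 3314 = 3533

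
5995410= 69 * 86890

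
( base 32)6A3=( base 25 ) a8h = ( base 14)24DD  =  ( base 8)14503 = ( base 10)6467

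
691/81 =691/81   =  8.53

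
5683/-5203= - 5683/5203= - 1.09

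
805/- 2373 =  - 115/339 = -0.34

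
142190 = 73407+68783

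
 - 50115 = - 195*257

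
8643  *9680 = 83664240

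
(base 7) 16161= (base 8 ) 10707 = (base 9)6216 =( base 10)4551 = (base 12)2773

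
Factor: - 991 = -991^1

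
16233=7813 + 8420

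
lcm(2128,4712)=65968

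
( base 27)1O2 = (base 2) 10101100011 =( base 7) 4010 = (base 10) 1379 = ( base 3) 1220002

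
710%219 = 53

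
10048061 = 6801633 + 3246428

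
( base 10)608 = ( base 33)ie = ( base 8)1140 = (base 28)LK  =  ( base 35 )hd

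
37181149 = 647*57467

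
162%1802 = 162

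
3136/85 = 3136/85 = 36.89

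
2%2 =0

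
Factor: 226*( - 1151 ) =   -  260126 = -2^1*113^1*1151^1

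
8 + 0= 8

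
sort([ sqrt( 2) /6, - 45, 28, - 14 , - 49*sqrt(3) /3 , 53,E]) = [ - 45,- 49*sqrt ( 3) /3, - 14,sqrt(2) /6, E, 28, 53]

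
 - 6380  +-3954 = -10334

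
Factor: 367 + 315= 682 = 2^1*11^1 * 31^1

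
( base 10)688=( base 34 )k8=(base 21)1bg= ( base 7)2002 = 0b1010110000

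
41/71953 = 41/71953 =0.00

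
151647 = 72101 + 79546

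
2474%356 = 338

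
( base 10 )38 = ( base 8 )46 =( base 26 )1C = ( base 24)1e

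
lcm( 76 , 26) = 988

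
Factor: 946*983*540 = 2^3*3^3*  5^1*11^1*43^1*983^1  =  502155720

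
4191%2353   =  1838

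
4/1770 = 2/885 = 0.00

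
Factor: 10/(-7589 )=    - 2^1*5^1*7589^( - 1 ) 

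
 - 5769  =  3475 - 9244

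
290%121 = 48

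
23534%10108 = 3318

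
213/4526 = 213/4526=0.05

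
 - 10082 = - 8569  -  1513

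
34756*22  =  764632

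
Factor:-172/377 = - 2^2*13^(-1 )*29^( - 1)*43^1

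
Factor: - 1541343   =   - 3^1*513781^1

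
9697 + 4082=13779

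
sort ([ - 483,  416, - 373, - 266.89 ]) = [ - 483, - 373,-266.89,416 ]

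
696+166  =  862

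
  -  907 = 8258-9165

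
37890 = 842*45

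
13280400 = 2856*4650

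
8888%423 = 5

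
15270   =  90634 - 75364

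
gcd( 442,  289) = 17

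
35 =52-17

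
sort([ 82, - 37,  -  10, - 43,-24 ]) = [ - 43, - 37, - 24, - 10,  82]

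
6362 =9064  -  2702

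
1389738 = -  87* (- 15974)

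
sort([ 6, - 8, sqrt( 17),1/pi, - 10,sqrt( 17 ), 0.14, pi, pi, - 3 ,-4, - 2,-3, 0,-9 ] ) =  [ - 10, - 9, - 8, - 4,-3, - 3, - 2,0, 0.14,  1/pi,pi,pi, sqrt ( 17), sqrt( 17), 6 ] 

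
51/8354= 51/8354= 0.01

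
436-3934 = -3498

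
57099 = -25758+82857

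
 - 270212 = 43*( - 6284)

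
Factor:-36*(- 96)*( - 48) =  -  165888  =  - 2^11*3^4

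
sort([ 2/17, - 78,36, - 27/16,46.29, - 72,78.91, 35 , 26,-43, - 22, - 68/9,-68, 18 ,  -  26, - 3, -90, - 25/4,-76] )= [ - 90, - 78, - 76,  -  72,  -  68,- 43, - 26, - 22, - 68/9, - 25/4, - 3,- 27/16,2/17,18,26,35,  36, 46.29,78.91]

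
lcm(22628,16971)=67884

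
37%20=17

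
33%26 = 7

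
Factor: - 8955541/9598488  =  - 2^( - 3) * 3^( - 1 )*7^1*103^1*12421^1*399937^( - 1 ) 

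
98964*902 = 89265528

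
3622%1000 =622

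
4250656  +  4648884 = 8899540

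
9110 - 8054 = 1056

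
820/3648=205/912 = 0.22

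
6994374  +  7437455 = 14431829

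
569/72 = 569/72  =  7.90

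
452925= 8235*55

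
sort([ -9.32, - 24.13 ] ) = [ - 24.13, - 9.32 ] 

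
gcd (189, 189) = 189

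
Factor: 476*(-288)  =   - 137088= - 2^7 * 3^2*7^1*17^1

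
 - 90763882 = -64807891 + - 25955991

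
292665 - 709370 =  - 416705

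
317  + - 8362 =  -8045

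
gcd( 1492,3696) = 4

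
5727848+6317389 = 12045237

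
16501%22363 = 16501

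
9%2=1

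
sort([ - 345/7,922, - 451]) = [ -451, - 345/7, 922]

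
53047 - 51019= 2028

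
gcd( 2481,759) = 3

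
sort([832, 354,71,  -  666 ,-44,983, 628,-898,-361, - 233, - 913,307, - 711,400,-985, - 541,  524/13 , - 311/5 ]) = [  -  985,-913, - 898,-711,  -  666,-541, - 361,- 233, - 311/5, - 44,  524/13,71,307,354,  400,  628, 832, 983]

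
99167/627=158+ 101/627  =  158.16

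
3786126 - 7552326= - 3766200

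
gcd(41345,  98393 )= 1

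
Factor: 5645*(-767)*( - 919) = 5^1*13^1*59^1*919^1*1129^1 = 3979008085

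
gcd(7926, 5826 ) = 6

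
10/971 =10/971 =0.01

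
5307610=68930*77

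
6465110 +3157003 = 9622113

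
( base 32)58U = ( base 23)A51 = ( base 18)gc6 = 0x151e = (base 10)5406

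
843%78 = 63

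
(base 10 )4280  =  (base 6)31452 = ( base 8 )10270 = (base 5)114110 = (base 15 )1405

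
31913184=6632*4812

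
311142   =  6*51857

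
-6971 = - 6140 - 831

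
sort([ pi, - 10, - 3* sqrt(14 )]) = [ - 3*sqrt(14 ), - 10, pi ]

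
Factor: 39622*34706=2^2*7^1*11^1*37^1*67^1*1801^1 =1375121132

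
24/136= 3/17 = 0.18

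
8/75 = 8/75 = 0.11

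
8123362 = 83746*97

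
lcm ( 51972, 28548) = 2026908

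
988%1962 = 988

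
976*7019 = 6850544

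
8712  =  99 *88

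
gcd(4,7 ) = 1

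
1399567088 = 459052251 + 940514837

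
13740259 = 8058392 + 5681867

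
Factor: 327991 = 431^1* 761^1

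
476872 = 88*5419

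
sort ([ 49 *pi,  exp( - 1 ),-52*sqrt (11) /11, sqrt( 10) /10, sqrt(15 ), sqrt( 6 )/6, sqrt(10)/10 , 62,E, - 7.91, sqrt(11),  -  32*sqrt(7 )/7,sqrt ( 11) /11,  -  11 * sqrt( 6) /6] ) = [ - 52*sqrt(11 )/11,-32*sqrt ( 7) /7, - 7.91,-11*sqrt(6 ) /6, sqrt(11 )/11, sqrt( 10 )/10,sqrt( 10) /10, exp( - 1 ), sqrt ( 6) /6,E, sqrt(11 ), sqrt(15 ), 62, 49 * pi]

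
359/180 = 359/180 = 1.99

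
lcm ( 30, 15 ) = 30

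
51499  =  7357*7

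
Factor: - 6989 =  - 29^1 *241^1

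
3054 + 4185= 7239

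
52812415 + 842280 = 53654695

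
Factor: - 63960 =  - 2^3*3^1*5^1 * 13^1 * 41^1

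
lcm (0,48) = 0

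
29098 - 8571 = 20527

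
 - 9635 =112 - 9747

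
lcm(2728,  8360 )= 259160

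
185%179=6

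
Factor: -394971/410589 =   -  961/999 = -3^( - 3)*31^2  *  37^(-1 )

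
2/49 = 2/49 = 0.04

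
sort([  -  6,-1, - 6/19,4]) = [ - 6,-1, - 6/19, 4] 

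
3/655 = 3/655 =0.00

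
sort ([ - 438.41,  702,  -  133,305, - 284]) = [-438.41, - 284, - 133,305, 702]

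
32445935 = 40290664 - 7844729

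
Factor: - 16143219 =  - 3^5*31^1*2143^1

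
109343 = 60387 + 48956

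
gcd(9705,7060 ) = 5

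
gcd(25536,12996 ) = 228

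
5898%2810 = 278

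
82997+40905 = 123902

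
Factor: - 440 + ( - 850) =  - 1290 = - 2^1*3^1*5^1*43^1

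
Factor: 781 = 11^1*71^1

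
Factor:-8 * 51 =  - 408 = -  2^3*3^1*17^1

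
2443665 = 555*4403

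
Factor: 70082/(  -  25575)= - 2^1*3^(-1)*5^( -2)*11^( - 1 )*31^( - 1)*67^1*523^1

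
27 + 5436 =5463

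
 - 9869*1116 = - 11013804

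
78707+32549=111256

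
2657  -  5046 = -2389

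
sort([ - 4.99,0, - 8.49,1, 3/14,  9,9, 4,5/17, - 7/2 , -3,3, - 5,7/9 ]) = [-8.49, - 5, - 4.99, - 7/2, - 3, 0,3/14,  5/17, 7/9,1,  3,4, 9,9 ] 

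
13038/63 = 4346/21 = 206.95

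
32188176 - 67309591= - 35121415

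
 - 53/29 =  - 2 + 5/29 = - 1.83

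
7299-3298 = 4001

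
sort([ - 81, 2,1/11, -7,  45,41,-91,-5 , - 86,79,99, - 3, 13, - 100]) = [-100,-91, - 86, - 81, - 7 , - 5, - 3,1/11,2, 13,  41,45, 79, 99] 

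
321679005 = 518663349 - 196984344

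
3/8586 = 1/2862  =  0.00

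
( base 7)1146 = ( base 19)138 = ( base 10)426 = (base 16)1aa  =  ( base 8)652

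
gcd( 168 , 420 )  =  84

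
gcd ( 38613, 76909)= 1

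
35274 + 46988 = 82262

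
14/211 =14/211 = 0.07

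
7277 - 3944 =3333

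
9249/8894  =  9249/8894 =1.04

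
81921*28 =2293788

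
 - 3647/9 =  - 3647/9 = -405.22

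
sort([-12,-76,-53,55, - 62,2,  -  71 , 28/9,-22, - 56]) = [ - 76,  -  71, - 62 ,-56, - 53, - 22, - 12, 2,28/9,55]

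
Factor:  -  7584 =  - 2^5*3^1*79^1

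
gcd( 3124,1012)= 44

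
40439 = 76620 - 36181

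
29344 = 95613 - 66269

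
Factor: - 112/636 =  - 2^2*3^( - 1 )*7^1*53^ ( - 1) = - 28/159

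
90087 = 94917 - 4830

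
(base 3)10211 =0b1100111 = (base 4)1213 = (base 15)6d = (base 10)103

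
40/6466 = 20/3233 =0.01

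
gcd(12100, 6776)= 484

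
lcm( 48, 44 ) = 528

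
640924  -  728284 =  - 87360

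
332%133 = 66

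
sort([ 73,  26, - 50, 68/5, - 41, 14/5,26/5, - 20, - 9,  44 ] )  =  [ - 50,- 41,-20, - 9,14/5, 26/5,68/5,  26 , 44,  73] 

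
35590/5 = 7118 = 7118.00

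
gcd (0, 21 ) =21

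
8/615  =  8/615 = 0.01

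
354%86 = 10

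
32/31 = 32/31 =1.03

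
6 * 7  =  42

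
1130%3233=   1130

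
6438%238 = 12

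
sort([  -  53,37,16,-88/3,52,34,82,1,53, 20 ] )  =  [-53,-88/3, 1,16, 20,34, 37,52,  53, 82] 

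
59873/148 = 404 + 81/148=404.55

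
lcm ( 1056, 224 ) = 7392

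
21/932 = 21/932 = 0.02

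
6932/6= 3466/3 = 1155.33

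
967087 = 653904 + 313183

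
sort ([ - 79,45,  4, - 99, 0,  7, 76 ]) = [ - 99, - 79, 0,4, 7, 45,76]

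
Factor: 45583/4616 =79/8 = 2^( - 3) * 79^1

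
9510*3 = 28530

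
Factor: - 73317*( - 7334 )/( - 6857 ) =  - 537706878/6857 =- 2^1*3^1*19^1*193^1 * 6857^( - 1 ) * 24439^1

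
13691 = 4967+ 8724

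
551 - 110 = 441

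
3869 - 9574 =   -  5705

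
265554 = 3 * 88518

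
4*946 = 3784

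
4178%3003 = 1175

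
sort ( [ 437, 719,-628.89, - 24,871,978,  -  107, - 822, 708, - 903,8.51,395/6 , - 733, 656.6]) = [ - 903, -822 , - 733, - 628.89,-107, - 24, 8.51,395/6,437,656.6,708 , 719,  871,978 ]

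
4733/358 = 13 + 79/358 =13.22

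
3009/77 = 3009/77 = 39.08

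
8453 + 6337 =14790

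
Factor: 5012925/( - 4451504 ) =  - 2^( - 4 )*3^1* 5^2*89^1*751^1*278219^( - 1)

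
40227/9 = 13409/3= 4469.67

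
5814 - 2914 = 2900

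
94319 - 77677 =16642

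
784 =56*14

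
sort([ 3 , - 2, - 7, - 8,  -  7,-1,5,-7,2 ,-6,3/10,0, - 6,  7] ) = [ - 8,  -  7, - 7, - 7, - 6 , - 6 , - 2, - 1, 0,  3/10, 2,3, 5,7]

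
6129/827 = 6129/827=7.41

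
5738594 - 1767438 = 3971156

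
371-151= 220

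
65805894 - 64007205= 1798689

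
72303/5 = 72303/5 = 14460.60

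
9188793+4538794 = 13727587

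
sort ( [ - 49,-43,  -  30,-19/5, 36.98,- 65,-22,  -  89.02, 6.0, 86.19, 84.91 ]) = [-89.02,-65, -49,-43, - 30, - 22, - 19/5, 6.0, 36.98, 84.91,  86.19]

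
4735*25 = 118375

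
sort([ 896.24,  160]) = [160,896.24]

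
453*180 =81540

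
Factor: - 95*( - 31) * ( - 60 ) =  - 176700 = - 2^2*3^1*5^2*19^1*31^1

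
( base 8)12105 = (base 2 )1010001000101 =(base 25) 87e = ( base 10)5189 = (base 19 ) e72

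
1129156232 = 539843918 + 589312314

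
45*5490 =247050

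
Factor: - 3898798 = -2^1*787^1*2477^1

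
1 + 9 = 10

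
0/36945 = 0 = 0.00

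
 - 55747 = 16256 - 72003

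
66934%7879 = 3902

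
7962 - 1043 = 6919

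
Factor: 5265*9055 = 47674575 = 3^4*5^2*13^1*1811^1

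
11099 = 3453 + 7646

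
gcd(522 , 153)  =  9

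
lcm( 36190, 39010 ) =3003770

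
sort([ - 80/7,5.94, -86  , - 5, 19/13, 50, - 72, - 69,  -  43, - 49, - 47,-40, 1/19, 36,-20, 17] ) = [-86, - 72,  -  69, - 49, - 47, - 43, - 40, - 20, - 80/7, - 5 , 1/19, 19/13,5.94,17, 36,  50 ]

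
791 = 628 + 163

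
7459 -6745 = 714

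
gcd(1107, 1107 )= 1107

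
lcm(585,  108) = 7020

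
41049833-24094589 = 16955244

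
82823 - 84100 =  - 1277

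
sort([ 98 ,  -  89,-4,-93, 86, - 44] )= [ - 93,-89,-44, - 4,86,98 ]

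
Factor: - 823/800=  - 2^(- 5)*5^( - 2)*823^1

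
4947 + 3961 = 8908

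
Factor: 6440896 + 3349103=9789999 =3^1*3263333^1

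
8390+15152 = 23542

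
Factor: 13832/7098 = 76/39 = 2^2*3^( - 1 )* 13^( - 1)*19^1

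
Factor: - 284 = - 2^2*71^1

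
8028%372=216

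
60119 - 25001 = 35118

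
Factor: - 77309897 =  - 7^2*17^1*92809^1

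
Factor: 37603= 31^1 * 1213^1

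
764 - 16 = 748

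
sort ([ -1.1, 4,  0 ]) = [ - 1.1, 0, 4 ]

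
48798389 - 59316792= -10518403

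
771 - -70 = 841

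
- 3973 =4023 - 7996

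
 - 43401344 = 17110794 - 60512138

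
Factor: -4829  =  - 11^1 * 439^1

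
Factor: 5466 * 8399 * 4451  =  204340665234 = 2^1 *3^1*37^1*227^1 * 911^1*4451^1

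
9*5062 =45558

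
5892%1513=1353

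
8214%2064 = 2022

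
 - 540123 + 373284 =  - 166839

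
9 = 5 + 4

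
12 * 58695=704340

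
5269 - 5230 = 39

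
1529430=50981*30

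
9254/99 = 93+47/99 = 93.47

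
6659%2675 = 1309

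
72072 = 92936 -20864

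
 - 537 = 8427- 8964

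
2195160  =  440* 4989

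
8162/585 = 8162/585 = 13.95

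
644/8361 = 644/8361 = 0.08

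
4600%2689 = 1911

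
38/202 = 19/101 = 0.19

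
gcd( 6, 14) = 2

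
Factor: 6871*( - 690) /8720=-2^( - 3)*3^1*23^1 * 109^( - 1)*6871^1 = - 474099/872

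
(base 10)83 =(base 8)123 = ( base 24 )3B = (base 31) 2l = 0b1010011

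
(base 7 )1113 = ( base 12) 296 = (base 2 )110010010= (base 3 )112220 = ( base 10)402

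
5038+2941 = 7979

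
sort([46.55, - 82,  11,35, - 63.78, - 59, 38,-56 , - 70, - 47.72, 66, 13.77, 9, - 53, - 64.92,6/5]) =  [ - 82, - 70, - 64.92, - 63.78, - 59, - 56, - 53, - 47.72,6/5,9, 11  ,  13.77,35,  38, 46.55 , 66 ] 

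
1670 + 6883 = 8553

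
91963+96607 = 188570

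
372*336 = 124992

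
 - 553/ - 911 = 553/911 = 0.61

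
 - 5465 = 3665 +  - 9130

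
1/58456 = 1/58456 = 0.00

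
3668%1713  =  242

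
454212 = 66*6882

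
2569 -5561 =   -  2992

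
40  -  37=3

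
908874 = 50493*18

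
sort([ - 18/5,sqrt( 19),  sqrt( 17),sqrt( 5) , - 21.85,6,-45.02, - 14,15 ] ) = [ - 45.02 ,  -  21.85, - 14,-18/5,sqrt(5 ),  sqrt (17),sqrt(19 ),6,15 ] 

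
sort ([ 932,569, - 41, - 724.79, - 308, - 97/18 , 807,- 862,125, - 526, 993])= [ - 862, - 724.79, - 526,  -  308, - 41 , - 97/18 , 125,569, 807, 932,993 ] 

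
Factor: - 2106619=-2106619^1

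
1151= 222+929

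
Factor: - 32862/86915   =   - 2^1*3^1*5^( - 1)*5477^1*17383^( - 1)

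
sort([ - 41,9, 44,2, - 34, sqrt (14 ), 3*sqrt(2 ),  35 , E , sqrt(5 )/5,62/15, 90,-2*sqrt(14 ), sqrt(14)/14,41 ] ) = [-41, - 34, - 2*sqrt ( 14 ), sqrt(14) /14, sqrt( 5)/5,2, E,sqrt( 14), 62/15, 3*sqrt( 2 ),9, 35,41,44 , 90]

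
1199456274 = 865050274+334406000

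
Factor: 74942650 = 2^1* 5^2* 19^1*78887^1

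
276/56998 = 138/28499 = 0.00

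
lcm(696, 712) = 61944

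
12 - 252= - 240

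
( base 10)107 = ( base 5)412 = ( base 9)128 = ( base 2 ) 1101011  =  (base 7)212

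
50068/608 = 12517/152=82.35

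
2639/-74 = -2639/74 = - 35.66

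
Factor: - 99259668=  -  2^2 * 3^5*17^1*6007^1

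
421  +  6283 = 6704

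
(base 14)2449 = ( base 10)6337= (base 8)14301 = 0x18C1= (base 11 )4841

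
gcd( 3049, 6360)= 1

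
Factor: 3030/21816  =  2^( - 2)*3^ ( - 2)*5^1  =  5/36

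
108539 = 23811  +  84728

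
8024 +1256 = 9280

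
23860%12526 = 11334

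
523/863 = 523/863 =0.61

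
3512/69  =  50 + 62/69=   50.90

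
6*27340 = 164040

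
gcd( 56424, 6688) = 8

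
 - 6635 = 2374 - 9009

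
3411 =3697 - 286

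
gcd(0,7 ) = 7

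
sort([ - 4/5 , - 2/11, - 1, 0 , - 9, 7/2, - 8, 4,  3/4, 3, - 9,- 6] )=[ - 9, - 9, - 8, - 6, - 1, - 4/5, - 2/11,0, 3/4,3,7/2,4]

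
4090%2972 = 1118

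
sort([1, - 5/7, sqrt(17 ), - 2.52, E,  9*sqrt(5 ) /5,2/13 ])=[ - 2.52, - 5/7,2/13,1,E,9*sqrt( 5)/5, sqrt(17)]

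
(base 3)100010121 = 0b1101000000010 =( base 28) 8DM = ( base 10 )6658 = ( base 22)DGE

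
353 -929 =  - 576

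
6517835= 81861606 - 75343771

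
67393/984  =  68 + 481/984 = 68.49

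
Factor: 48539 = 48539^1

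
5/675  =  1/135 = 0.01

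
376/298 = 1 + 39/149 = 1.26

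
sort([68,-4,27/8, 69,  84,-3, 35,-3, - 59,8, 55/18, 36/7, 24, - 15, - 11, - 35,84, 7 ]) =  [ - 59, - 35, - 15, - 11, - 4, - 3, - 3, 55/18, 27/8, 36/7, 7 , 8,24, 35, 68,69,84, 84]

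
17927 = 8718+9209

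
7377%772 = 429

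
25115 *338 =8488870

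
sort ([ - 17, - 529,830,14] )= [-529, - 17,14,830]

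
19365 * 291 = 5635215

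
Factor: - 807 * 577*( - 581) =270536259 = 3^1 * 7^1 * 83^1*269^1*577^1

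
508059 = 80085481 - 79577422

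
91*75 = 6825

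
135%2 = 1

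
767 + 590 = 1357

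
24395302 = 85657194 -61261892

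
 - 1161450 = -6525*178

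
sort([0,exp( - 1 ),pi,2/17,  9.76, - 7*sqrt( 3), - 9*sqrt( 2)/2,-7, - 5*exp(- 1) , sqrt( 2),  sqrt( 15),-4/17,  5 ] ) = [ - 7*sqrt(3), - 7, - 9*sqrt(2) /2, - 5*exp(-1 ), - 4/17,0,2/17,exp( -1),sqrt( 2 ),pi,sqrt ( 15),5,9.76]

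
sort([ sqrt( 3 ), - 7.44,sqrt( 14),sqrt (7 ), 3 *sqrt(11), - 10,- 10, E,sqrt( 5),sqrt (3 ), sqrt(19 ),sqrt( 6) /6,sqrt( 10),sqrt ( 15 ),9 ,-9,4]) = [ - 10, - 10,  -  9, - 7.44 , sqrt( 6)/6,sqrt(3 ), sqrt( 3),sqrt( 5), sqrt( 7 ) , E, sqrt( 10)  ,  sqrt( 14),sqrt ( 15),4,sqrt( 19),9,3 * sqrt(11 ) ]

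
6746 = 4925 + 1821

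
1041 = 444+597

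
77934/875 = 89 + 59/875 = 89.07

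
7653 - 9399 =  - 1746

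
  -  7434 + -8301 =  - 15735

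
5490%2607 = 276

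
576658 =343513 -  - 233145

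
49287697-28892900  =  20394797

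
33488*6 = 200928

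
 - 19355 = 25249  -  44604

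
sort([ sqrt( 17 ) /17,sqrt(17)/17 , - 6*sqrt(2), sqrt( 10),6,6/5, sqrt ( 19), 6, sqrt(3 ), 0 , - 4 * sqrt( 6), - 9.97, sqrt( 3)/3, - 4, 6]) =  [ - 9.97, - 4  *sqrt ( 6),-6*sqrt (2),-4,  0,sqrt( 17 ) /17, sqrt ( 17) /17  ,  sqrt(3 ) /3, 6/5,sqrt(3), sqrt( 10 ), sqrt(19), 6, 6,  6]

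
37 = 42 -5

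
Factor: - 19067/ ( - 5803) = 23/7 = 7^( - 1) * 23^1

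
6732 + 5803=12535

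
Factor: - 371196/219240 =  - 491/290 = - 2^( - 1) * 5^( - 1)  *29^( - 1 )*491^1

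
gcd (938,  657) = 1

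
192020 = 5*38404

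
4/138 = 2/69 = 0.03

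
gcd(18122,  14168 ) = 2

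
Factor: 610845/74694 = 965/118 = 2^( - 1) * 5^1*59^( - 1 )*193^1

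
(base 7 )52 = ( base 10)37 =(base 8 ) 45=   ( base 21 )1g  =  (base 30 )17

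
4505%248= 41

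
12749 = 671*19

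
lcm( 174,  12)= 348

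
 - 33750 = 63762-97512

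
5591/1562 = 5591/1562 =3.58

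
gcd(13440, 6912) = 384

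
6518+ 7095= 13613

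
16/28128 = 1/1758 = 0.00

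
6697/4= 1674 + 1/4 = 1674.25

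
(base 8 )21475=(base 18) 19F3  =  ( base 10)9021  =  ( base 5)242041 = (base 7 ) 35205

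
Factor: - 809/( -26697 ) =3^( - 1 ) * 11^(-1) = 1/33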